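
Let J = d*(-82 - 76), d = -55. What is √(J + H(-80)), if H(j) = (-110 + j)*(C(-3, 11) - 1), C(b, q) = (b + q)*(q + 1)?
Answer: 12*I*√65 ≈ 96.747*I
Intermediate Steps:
C(b, q) = (1 + q)*(b + q) (C(b, q) = (b + q)*(1 + q) = (1 + q)*(b + q))
H(j) = -10450 + 95*j (H(j) = (-110 + j)*((-3 + 11 + 11² - 3*11) - 1) = (-110 + j)*((-3 + 11 + 121 - 33) - 1) = (-110 + j)*(96 - 1) = (-110 + j)*95 = -10450 + 95*j)
J = 8690 (J = -55*(-82 - 76) = -55*(-158) = 8690)
√(J + H(-80)) = √(8690 + (-10450 + 95*(-80))) = √(8690 + (-10450 - 7600)) = √(8690 - 18050) = √(-9360) = 12*I*√65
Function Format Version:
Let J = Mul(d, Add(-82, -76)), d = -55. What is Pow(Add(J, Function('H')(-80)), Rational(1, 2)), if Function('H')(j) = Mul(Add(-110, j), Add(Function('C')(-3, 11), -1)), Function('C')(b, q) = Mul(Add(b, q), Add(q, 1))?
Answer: Mul(12, I, Pow(65, Rational(1, 2))) ≈ Mul(96.747, I)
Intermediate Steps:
Function('C')(b, q) = Mul(Add(1, q), Add(b, q)) (Function('C')(b, q) = Mul(Add(b, q), Add(1, q)) = Mul(Add(1, q), Add(b, q)))
Function('H')(j) = Add(-10450, Mul(95, j)) (Function('H')(j) = Mul(Add(-110, j), Add(Add(-3, 11, Pow(11, 2), Mul(-3, 11)), -1)) = Mul(Add(-110, j), Add(Add(-3, 11, 121, -33), -1)) = Mul(Add(-110, j), Add(96, -1)) = Mul(Add(-110, j), 95) = Add(-10450, Mul(95, j)))
J = 8690 (J = Mul(-55, Add(-82, -76)) = Mul(-55, -158) = 8690)
Pow(Add(J, Function('H')(-80)), Rational(1, 2)) = Pow(Add(8690, Add(-10450, Mul(95, -80))), Rational(1, 2)) = Pow(Add(8690, Add(-10450, -7600)), Rational(1, 2)) = Pow(Add(8690, -18050), Rational(1, 2)) = Pow(-9360, Rational(1, 2)) = Mul(12, I, Pow(65, Rational(1, 2)))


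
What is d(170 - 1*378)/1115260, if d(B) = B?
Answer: -52/278815 ≈ -0.00018650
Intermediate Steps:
d(170 - 1*378)/1115260 = (170 - 1*378)/1115260 = (170 - 378)*(1/1115260) = -208*1/1115260 = -52/278815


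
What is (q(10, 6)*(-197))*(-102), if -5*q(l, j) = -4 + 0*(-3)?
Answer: 80376/5 ≈ 16075.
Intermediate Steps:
q(l, j) = ⅘ (q(l, j) = -(-4 + 0*(-3))/5 = -(-4 + 0)/5 = -⅕*(-4) = ⅘)
(q(10, 6)*(-197))*(-102) = ((⅘)*(-197))*(-102) = -788/5*(-102) = 80376/5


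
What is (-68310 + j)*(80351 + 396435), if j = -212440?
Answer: -133857669500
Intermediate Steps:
(-68310 + j)*(80351 + 396435) = (-68310 - 212440)*(80351 + 396435) = -280750*476786 = -133857669500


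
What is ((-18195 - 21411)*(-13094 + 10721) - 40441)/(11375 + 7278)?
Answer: 93944597/18653 ≈ 5036.4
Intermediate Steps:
((-18195 - 21411)*(-13094 + 10721) - 40441)/(11375 + 7278) = (-39606*(-2373) - 40441)/18653 = (93985038 - 40441)*(1/18653) = 93944597*(1/18653) = 93944597/18653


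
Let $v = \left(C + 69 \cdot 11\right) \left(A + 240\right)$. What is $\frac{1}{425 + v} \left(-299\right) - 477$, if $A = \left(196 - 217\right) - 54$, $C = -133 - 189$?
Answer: $- \frac{34597109}{72530} \approx -477.0$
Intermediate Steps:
$C = -322$
$A = -75$ ($A = -21 - 54 = -75$)
$v = 72105$ ($v = \left(-322 + 69 \cdot 11\right) \left(-75 + 240\right) = \left(-322 + 759\right) 165 = 437 \cdot 165 = 72105$)
$\frac{1}{425 + v} \left(-299\right) - 477 = \frac{1}{425 + 72105} \left(-299\right) - 477 = \frac{1}{72530} \left(-299\right) - 477 = - \frac{299}{72530} - 477 = - \frac{34597109}{72530}$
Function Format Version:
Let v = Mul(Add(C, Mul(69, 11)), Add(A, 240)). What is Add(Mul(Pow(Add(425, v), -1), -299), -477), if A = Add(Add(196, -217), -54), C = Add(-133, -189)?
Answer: Rational(-34597109, 72530) ≈ -477.00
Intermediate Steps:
C = -322
A = -75 (A = Add(-21, -54) = -75)
v = 72105 (v = Mul(Add(-322, Mul(69, 11)), Add(-75, 240)) = Mul(Add(-322, 759), 165) = Mul(437, 165) = 72105)
Add(Mul(Pow(Add(425, v), -1), -299), -477) = Add(Mul(Pow(Add(425, 72105), -1), -299), -477) = Add(Mul(Pow(72530, -1), -299), -477) = Add(Mul(Rational(1, 72530), -299), -477) = Add(Rational(-299, 72530), -477) = Rational(-34597109, 72530)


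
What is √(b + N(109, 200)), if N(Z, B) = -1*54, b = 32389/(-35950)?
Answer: I*√2838164782/7190 ≈ 7.4095*I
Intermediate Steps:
b = -32389/35950 (b = 32389*(-1/35950) = -32389/35950 ≈ -0.90095)
N(Z, B) = -54
√(b + N(109, 200)) = √(-32389/35950 - 54) = √(-1973689/35950) = I*√2838164782/7190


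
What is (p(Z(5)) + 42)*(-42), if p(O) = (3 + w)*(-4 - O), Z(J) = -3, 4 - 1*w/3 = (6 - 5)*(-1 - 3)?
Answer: -630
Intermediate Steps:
w = 24 (w = 12 - 3*(6 - 5)*(-1 - 3) = 12 - 3*(-4) = 12 + 12 = 24)
p(O) = -108 - 27*O (p(O) = (3 + 24)*(-4 - O) = 27*(-4 - O) = -108 - 27*O)
(p(Z(5)) + 42)*(-42) = ((-108 - 27*(-3)) + 42)*(-42) = ((-108 + 81) + 42)*(-42) = (-27 + 42)*(-42) = 15*(-42) = -630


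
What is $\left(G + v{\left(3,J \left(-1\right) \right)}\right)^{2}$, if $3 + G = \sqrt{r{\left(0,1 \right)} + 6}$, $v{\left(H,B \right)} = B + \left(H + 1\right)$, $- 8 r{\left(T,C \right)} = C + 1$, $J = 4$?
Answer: $\frac{\left(6 - \sqrt{23}\right)^{2}}{4} \approx 0.36251$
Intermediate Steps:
$r{\left(T,C \right)} = - \frac{1}{8} - \frac{C}{8}$ ($r{\left(T,C \right)} = - \frac{C + 1}{8} = - \frac{1 + C}{8} = - \frac{1}{8} - \frac{C}{8}$)
$v{\left(H,B \right)} = 1 + B + H$ ($v{\left(H,B \right)} = B + \left(1 + H\right) = 1 + B + H$)
$G = -3 + \frac{\sqrt{23}}{2}$ ($G = -3 + \sqrt{\left(- \frac{1}{8} - \frac{1}{8}\right) + 6} = -3 + \sqrt{- \frac{1}{4} + 6} = -3 + \sqrt{\frac{23}{4}} = -3 + \frac{\sqrt{23}}{2} \approx -0.60208$)
$\left(G + v{\left(3,J \left(-1\right) \right)}\right)^{2} = \left(\left(-3 + \frac{\sqrt{23}}{2}\right) + \left(1 + 4 \left(-1\right) + 3\right)\right)^{2} = \left(\left(-3 + \frac{\sqrt{23}}{2}\right) + \left(1 - 4 + 3\right)\right)^{2} = \left(\left(-3 + \frac{\sqrt{23}}{2}\right) + 0\right)^{2} = \left(-3 + \frac{\sqrt{23}}{2}\right)^{2}$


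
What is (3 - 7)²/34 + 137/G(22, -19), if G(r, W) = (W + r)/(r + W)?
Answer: 2337/17 ≈ 137.47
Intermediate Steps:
G(r, W) = 1 (G(r, W) = (W + r)/(W + r) = 1)
(3 - 7)²/34 + 137/G(22, -19) = (3 - 7)²/34 + 137/1 = (-4)²*(1/34) + 137*1 = 16*(1/34) + 137 = 8/17 + 137 = 2337/17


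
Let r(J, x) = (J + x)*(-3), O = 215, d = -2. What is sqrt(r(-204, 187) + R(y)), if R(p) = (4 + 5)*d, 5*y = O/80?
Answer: sqrt(33) ≈ 5.7446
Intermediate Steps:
y = 43/80 (y = (215/80)/5 = (215*(1/80))/5 = (1/5)*(43/16) = 43/80 ≈ 0.53750)
R(p) = -18 (R(p) = (4 + 5)*(-2) = 9*(-2) = -18)
r(J, x) = -3*J - 3*x
sqrt(r(-204, 187) + R(y)) = sqrt((-3*(-204) - 3*187) - 18) = sqrt((612 - 561) - 18) = sqrt(51 - 18) = sqrt(33)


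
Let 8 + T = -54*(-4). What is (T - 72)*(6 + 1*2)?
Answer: 1088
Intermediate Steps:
T = 208 (T = -8 - 54*(-4) = -8 + 216 = 208)
(T - 72)*(6 + 1*2) = (208 - 72)*(6 + 1*2) = 136*(6 + 2) = 136*8 = 1088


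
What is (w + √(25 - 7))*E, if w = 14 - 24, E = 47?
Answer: -470 + 141*√2 ≈ -270.60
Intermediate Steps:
w = -10
(w + √(25 - 7))*E = (-10 + √(25 - 7))*47 = (-10 + √18)*47 = (-10 + 3*√2)*47 = -470 + 141*√2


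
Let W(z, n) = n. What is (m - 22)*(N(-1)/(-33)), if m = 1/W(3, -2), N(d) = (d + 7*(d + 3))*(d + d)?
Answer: -195/11 ≈ -17.727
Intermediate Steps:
N(d) = 2*d*(21 + 8*d) (N(d) = (d + 7*(3 + d))*(2*d) = (d + (21 + 7*d))*(2*d) = (21 + 8*d)*(2*d) = 2*d*(21 + 8*d))
m = -½ (m = 1/(-2) = -½ ≈ -0.50000)
(m - 22)*(N(-1)/(-33)) = (-½ - 22)*((2*(-1)*(21 + 8*(-1)))/(-33)) = -45*2*(-1)*(21 - 8)*(-1)/(2*33) = -45*2*(-1)*13*(-1)/(2*33) = -(-585)*(-1)/33 = -45/2*26/33 = -195/11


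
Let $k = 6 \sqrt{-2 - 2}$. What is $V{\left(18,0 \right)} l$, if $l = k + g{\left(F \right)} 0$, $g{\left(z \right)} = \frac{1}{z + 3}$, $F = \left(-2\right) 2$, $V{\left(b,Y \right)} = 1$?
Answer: $12 i \approx 12.0 i$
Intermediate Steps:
$F = -4$
$g{\left(z \right)} = \frac{1}{3 + z}$
$k = 12 i$ ($k = 6 \sqrt{-4} = 6 \cdot 2 i = 12 i \approx 12.0 i$)
$l = 12 i$ ($l = 12 i + \frac{1}{3 - 4} \cdot 0 = 12 i + \frac{1}{-1} \cdot 0 = 12 i - 0 = 12 i + 0 = 12 i \approx 12.0 i$)
$V{\left(18,0 \right)} l = 1 \cdot 12 i = 12 i$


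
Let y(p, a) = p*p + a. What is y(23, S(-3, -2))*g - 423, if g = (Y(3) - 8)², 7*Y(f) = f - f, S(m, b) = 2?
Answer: 33561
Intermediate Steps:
y(p, a) = a + p² (y(p, a) = p² + a = a + p²)
Y(f) = 0 (Y(f) = (f - f)/7 = (⅐)*0 = 0)
g = 64 (g = (0 - 8)² = (-8)² = 64)
y(23, S(-3, -2))*g - 423 = (2 + 23²)*64 - 423 = (2 + 529)*64 - 423 = 531*64 - 423 = 33984 - 423 = 33561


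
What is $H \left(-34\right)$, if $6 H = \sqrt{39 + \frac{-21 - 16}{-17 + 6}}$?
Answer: $- \frac{17 \sqrt{5126}}{33} \approx -36.883$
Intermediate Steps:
$H = \frac{\sqrt{5126}}{66}$ ($H = \frac{\sqrt{39 + \frac{-21 - 16}{-17 + 6}}}{6} = \frac{\sqrt{39 - \frac{37}{-11}}}{6} = \frac{\sqrt{39 - - \frac{37}{11}}}{6} = \frac{\sqrt{39 + \frac{37}{11}}}{6} = \frac{\sqrt{\frac{466}{11}}}{6} = \frac{\frac{1}{11} \sqrt{5126}}{6} = \frac{\sqrt{5126}}{66} \approx 1.0848$)
$H \left(-34\right) = \frac{\sqrt{5126}}{66} \left(-34\right) = - \frac{17 \sqrt{5126}}{33}$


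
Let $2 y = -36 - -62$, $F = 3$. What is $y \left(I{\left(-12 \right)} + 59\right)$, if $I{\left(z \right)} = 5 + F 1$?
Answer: $871$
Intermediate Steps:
$I{\left(z \right)} = 8$ ($I{\left(z \right)} = 5 + 3 \cdot 1 = 5 + 3 = 8$)
$y = 13$ ($y = \frac{-36 - -62}{2} = \frac{-36 + 62}{2} = \frac{1}{2} \cdot 26 = 13$)
$y \left(I{\left(-12 \right)} + 59\right) = 13 \left(8 + 59\right) = 13 \cdot 67 = 871$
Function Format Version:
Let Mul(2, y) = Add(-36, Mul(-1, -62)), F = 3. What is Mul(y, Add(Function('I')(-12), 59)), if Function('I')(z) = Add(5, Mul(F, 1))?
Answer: 871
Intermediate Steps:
Function('I')(z) = 8 (Function('I')(z) = Add(5, Mul(3, 1)) = Add(5, 3) = 8)
y = 13 (y = Mul(Rational(1, 2), Add(-36, Mul(-1, -62))) = Mul(Rational(1, 2), Add(-36, 62)) = Mul(Rational(1, 2), 26) = 13)
Mul(y, Add(Function('I')(-12), 59)) = Mul(13, Add(8, 59)) = Mul(13, 67) = 871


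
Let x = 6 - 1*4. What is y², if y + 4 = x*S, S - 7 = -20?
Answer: 900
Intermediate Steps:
S = -13 (S = 7 - 20 = -13)
x = 2 (x = 6 - 4 = 2)
y = -30 (y = -4 + 2*(-13) = -4 - 26 = -30)
y² = (-30)² = 900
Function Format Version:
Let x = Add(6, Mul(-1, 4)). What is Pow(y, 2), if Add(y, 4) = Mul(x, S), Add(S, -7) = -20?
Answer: 900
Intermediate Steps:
S = -13 (S = Add(7, -20) = -13)
x = 2 (x = Add(6, -4) = 2)
y = -30 (y = Add(-4, Mul(2, -13)) = Add(-4, -26) = -30)
Pow(y, 2) = Pow(-30, 2) = 900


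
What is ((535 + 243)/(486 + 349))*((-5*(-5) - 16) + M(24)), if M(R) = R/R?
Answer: 1556/167 ≈ 9.3174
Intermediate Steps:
M(R) = 1
((535 + 243)/(486 + 349))*((-5*(-5) - 16) + M(24)) = ((535 + 243)/(486 + 349))*((-5*(-5) - 16) + 1) = (778/835)*((25 - 16) + 1) = (778*(1/835))*(9 + 1) = (778/835)*10 = 1556/167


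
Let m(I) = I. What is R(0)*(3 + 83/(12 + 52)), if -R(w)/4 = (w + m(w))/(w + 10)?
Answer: 0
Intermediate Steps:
R(w) = -8*w/(10 + w) (R(w) = -4*(w + w)/(w + 10) = -4*2*w/(10 + w) = -8*w/(10 + w))
R(0)*(3 + 83/(12 + 52)) = (-8*0/(10 + 0))*(3 + 83/(12 + 52)) = (-8*0/10)*(3 + 83/64) = (-8*0*1/10)*(3 + 83*(1/64)) = 0*(3 + 83/64) = 0*(275/64) = 0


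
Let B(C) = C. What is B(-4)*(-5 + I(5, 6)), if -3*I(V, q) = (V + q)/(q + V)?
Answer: 64/3 ≈ 21.333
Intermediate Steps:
I(V, q) = -⅓ (I(V, q) = -(V + q)/(3*(q + V)) = -(V + q)/(3*(V + q)) = -⅓*1 = -⅓)
B(-4)*(-5 + I(5, 6)) = -4*(-5 - ⅓) = -4*(-16/3) = 64/3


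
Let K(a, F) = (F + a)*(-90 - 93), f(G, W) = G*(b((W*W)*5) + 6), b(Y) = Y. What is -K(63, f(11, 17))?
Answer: 2932392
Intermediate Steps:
f(G, W) = G*(6 + 5*W²) (f(G, W) = G*((W*W)*5 + 6) = G*(W²*5 + 6) = G*(5*W² + 6) = G*(6 + 5*W²))
K(a, F) = -183*F - 183*a (K(a, F) = (F + a)*(-183) = -183*F - 183*a)
-K(63, f(11, 17)) = -(-2013*(6 + 5*17²) - 183*63) = -(-2013*(6 + 5*289) - 11529) = -(-2013*(6 + 1445) - 11529) = -(-2013*1451 - 11529) = -(-183*15961 - 11529) = -(-2920863 - 11529) = -1*(-2932392) = 2932392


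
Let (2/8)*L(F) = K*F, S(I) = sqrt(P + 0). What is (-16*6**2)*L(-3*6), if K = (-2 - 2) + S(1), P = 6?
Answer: -165888 + 41472*sqrt(6) ≈ -64303.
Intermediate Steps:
S(I) = sqrt(6) (S(I) = sqrt(6 + 0) = sqrt(6))
K = -4 + sqrt(6) (K = (-2 - 2) + sqrt(6) = -4 + sqrt(6) ≈ -1.5505)
L(F) = 4*F*(-4 + sqrt(6)) (L(F) = 4*((-4 + sqrt(6))*F) = 4*(F*(-4 + sqrt(6))) = 4*F*(-4 + sqrt(6)))
(-16*6**2)*L(-3*6) = (-16*6**2)*(4*(-3*6)*(-4 + sqrt(6))) = (-16*36)*(4*(-18)*(-4 + sqrt(6))) = -576*(288 - 72*sqrt(6)) = -165888 + 41472*sqrt(6)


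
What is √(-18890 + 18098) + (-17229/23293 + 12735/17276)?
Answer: -1011849/402409868 + 6*I*√22 ≈ -0.0025145 + 28.142*I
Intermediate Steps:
√(-18890 + 18098) + (-17229/23293 + 12735/17276) = √(-792) + (-17229*1/23293 + 12735*(1/17276)) = 6*I*√22 + (-17229/23293 + 12735/17276) = 6*I*√22 - 1011849/402409868 = -1011849/402409868 + 6*I*√22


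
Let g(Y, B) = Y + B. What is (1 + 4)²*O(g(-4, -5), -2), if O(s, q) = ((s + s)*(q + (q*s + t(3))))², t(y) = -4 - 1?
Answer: 980100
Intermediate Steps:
t(y) = -5
g(Y, B) = B + Y
O(s, q) = 4*s²*(-5 + q + q*s)² (O(s, q) = ((s + s)*(q + (q*s - 5)))² = ((2*s)*(q + (-5 + q*s)))² = ((2*s)*(-5 + q + q*s))² = (2*s*(-5 + q + q*s))² = 4*s²*(-5 + q + q*s)²)
(1 + 4)²*O(g(-4, -5), -2) = (1 + 4)²*(4*(-5 - 4)²*(-5 - 2 - 2*(-5 - 4))²) = 5²*(4*(-9)²*(-5 - 2 - 2*(-9))²) = 25*(4*81*(-5 - 2 + 18)²) = 25*(4*81*11²) = 25*(4*81*121) = 25*39204 = 980100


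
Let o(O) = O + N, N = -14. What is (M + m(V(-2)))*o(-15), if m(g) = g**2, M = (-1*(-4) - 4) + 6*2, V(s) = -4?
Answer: -812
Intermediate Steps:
M = 12 (M = (4 - 4) + 12 = 0 + 12 = 12)
o(O) = -14 + O (o(O) = O - 14 = -14 + O)
(M + m(V(-2)))*o(-15) = (12 + (-4)**2)*(-14 - 15) = (12 + 16)*(-29) = 28*(-29) = -812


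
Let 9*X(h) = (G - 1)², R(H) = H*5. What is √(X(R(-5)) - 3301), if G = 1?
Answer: I*√3301 ≈ 57.454*I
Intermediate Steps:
R(H) = 5*H
X(h) = 0 (X(h) = (1 - 1)²/9 = (⅑)*0² = (⅑)*0 = 0)
√(X(R(-5)) - 3301) = √(0 - 3301) = √(-3301) = I*√3301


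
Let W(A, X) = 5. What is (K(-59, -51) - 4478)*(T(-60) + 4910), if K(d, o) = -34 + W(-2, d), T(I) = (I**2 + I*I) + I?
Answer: -54309350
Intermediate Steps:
T(I) = I + 2*I**2 (T(I) = (I**2 + I**2) + I = 2*I**2 + I = I + 2*I**2)
K(d, o) = -29 (K(d, o) = -34 + 5 = -29)
(K(-59, -51) - 4478)*(T(-60) + 4910) = (-29 - 4478)*(-60*(1 + 2*(-60)) + 4910) = -4507*(-60*(1 - 120) + 4910) = -4507*(-60*(-119) + 4910) = -4507*(7140 + 4910) = -4507*12050 = -54309350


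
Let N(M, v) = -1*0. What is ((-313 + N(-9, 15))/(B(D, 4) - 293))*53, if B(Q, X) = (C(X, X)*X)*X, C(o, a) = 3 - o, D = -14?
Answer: 16589/309 ≈ 53.686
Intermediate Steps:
N(M, v) = 0
B(Q, X) = X**2*(3 - X) (B(Q, X) = ((3 - X)*X)*X = (X*(3 - X))*X = X**2*(3 - X))
((-313 + N(-9, 15))/(B(D, 4) - 293))*53 = ((-313 + 0)/(4**2*(3 - 1*4) - 293))*53 = -313/(16*(3 - 4) - 293)*53 = -313/(16*(-1) - 293)*53 = -313/(-16 - 293)*53 = -313/(-309)*53 = -313*(-1/309)*53 = (313/309)*53 = 16589/309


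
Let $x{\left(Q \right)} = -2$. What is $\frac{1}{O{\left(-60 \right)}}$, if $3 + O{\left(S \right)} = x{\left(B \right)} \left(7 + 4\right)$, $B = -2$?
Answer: $- \frac{1}{25} \approx -0.04$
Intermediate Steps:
$O{\left(S \right)} = -25$ ($O{\left(S \right)} = -3 - 2 \left(7 + 4\right) = -3 - 22 = -25$)
$\frac{1}{O{\left(-60 \right)}} = \frac{1}{-25} = - \frac{1}{25}$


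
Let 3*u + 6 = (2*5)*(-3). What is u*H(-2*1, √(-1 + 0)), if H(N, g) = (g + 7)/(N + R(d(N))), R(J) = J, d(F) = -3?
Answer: 84/5 + 12*I/5 ≈ 16.8 + 2.4*I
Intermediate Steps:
u = -12 (u = -2 + ((2*5)*(-3))/3 = -2 + (10*(-3))/3 = -2 + (⅓)*(-30) = -2 - 10 = -12)
H(N, g) = (7 + g)/(-3 + N) (H(N, g) = (g + 7)/(N - 3) = (7 + g)/(-3 + N))
u*H(-2*1, √(-1 + 0)) = -12*(7 + √(-1 + 0))/(-3 - 2*1) = -12*(7 + √(-1))/(-3 - 2) = -12*(7 + I)/(-5) = -(-12)*(7 + I)/5 = -12*(-7/5 - I/5) = 84/5 + 12*I/5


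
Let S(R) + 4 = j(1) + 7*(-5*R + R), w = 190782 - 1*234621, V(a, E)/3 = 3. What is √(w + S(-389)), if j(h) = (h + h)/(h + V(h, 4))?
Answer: 27*I*√1130/5 ≈ 181.52*I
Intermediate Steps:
V(a, E) = 9 (V(a, E) = 3*3 = 9)
w = -43839 (w = 190782 - 234621 = -43839)
j(h) = 2*h/(9 + h) (j(h) = (h + h)/(h + 9) = (2*h)/(9 + h) = 2*h/(9 + h))
S(R) = -19/5 - 28*R (S(R) = -4 + (2*1/(9 + 1) + 7*(-5*R + R)) = -4 + (2*1/10 + 7*(-4*R)) = -4 + (2*1*(⅒) - 28*R) = -4 + (⅕ - 28*R) = -19/5 - 28*R)
√(w + S(-389)) = √(-43839 + (-19/5 - 28*(-389))) = √(-43839 + (-19/5 + 10892)) = √(-43839 + 54441/5) = √(-164754/5) = 27*I*√1130/5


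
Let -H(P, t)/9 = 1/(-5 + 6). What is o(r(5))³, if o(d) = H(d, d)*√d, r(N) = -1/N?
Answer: 729*I*√5/25 ≈ 65.204*I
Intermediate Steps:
H(P, t) = -9 (H(P, t) = -9/(-5 + 6) = -9/1 = -9*1 = -9)
o(d) = -9*√d
o(r(5))³ = (-9*I*√5/5)³ = 729*I*√5/25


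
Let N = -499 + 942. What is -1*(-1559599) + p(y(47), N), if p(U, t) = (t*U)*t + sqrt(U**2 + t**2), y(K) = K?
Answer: 10783302 + sqrt(198458) ≈ 1.0784e+7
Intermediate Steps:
N = 443
p(U, t) = sqrt(U**2 + t**2) + U*t**2 (p(U, t) = (U*t)*t + sqrt(U**2 + t**2) = U*t**2 + sqrt(U**2 + t**2) = sqrt(U**2 + t**2) + U*t**2)
-1*(-1559599) + p(y(47), N) = -1*(-1559599) + (sqrt(47**2 + 443**2) + 47*443**2) = 1559599 + (sqrt(2209 + 196249) + 47*196249) = 1559599 + (sqrt(198458) + 9223703) = 1559599 + (9223703 + sqrt(198458)) = 10783302 + sqrt(198458)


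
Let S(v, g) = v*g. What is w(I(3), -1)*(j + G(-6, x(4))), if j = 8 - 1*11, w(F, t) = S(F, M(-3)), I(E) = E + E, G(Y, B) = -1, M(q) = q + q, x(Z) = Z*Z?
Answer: 144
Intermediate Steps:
x(Z) = Z²
M(q) = 2*q
I(E) = 2*E
S(v, g) = g*v
w(F, t) = -6*F (w(F, t) = (2*(-3))*F = -6*F)
j = -3 (j = 8 - 11 = -3)
w(I(3), -1)*(j + G(-6, x(4))) = (-12*3)*(-3 - 1) = -6*6*(-4) = -36*(-4) = 144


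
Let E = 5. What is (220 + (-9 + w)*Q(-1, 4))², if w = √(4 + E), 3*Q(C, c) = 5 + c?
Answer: 40804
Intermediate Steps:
Q(C, c) = 5/3 + c/3 (Q(C, c) = (5 + c)/3 = 5/3 + c/3)
w = 3 (w = √(4 + 5) = √9 = 3)
(220 + (-9 + w)*Q(-1, 4))² = (220 + (-9 + 3)*(5/3 + (⅓)*4))² = (220 - 6*(5/3 + 4/3))² = (220 - 6*3)² = (220 - 18)² = 202² = 40804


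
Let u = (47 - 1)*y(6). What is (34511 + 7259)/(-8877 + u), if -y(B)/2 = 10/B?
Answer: -125310/27091 ≈ -4.6255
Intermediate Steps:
y(B) = -20/B
u = -460/3 (u = (47 - 1)*(-20/6) = 46*(-20*⅙) = 46*(-10/3) = -460/3 ≈ -153.33)
(34511 + 7259)/(-8877 + u) = (34511 + 7259)/(-8877 - 460/3) = 41770/(-27091/3) = 41770*(-3/27091) = -125310/27091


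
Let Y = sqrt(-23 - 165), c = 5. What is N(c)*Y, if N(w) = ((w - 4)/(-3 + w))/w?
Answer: I*sqrt(47)/5 ≈ 1.3711*I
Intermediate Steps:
Y = 2*I*sqrt(47) (Y = sqrt(-188) = 2*I*sqrt(47) ≈ 13.711*I)
N(w) = (-4 + w)/(w*(-3 + w)) (N(w) = ((-4 + w)/(-3 + w))/w = (-4 + w)/(w*(-3 + w)))
N(c)*Y = ((-4 + 5)/(5*(-3 + 5)))*(2*I*sqrt(47)) = ((1/5)*1/2)*(2*I*sqrt(47)) = ((1/5)*(1/2)*1)*(2*I*sqrt(47)) = (2*I*sqrt(47))/10 = I*sqrt(47)/5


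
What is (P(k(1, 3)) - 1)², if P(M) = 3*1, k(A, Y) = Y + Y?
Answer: 4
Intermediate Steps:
k(A, Y) = 2*Y
P(M) = 3
(P(k(1, 3)) - 1)² = (3 - 1)² = 2² = 4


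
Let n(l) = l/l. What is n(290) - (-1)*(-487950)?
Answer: -487949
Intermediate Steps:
n(l) = 1
n(290) - (-1)*(-487950) = 1 - (-1)*(-487950) = 1 - 1*487950 = 1 - 487950 = -487949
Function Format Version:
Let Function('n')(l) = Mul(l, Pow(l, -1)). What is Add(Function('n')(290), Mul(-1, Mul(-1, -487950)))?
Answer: -487949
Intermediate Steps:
Function('n')(l) = 1
Add(Function('n')(290), Mul(-1, Mul(-1, -487950))) = Add(1, Mul(-1, Mul(-1, -487950))) = Add(1, Mul(-1, 487950)) = Add(1, -487950) = -487949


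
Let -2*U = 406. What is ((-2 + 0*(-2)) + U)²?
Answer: 42025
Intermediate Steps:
U = -203 (U = -½*406 = -203)
((-2 + 0*(-2)) + U)² = ((-2 + 0*(-2)) - 203)² = ((-2 + 0) - 203)² = (-2 - 203)² = (-205)² = 42025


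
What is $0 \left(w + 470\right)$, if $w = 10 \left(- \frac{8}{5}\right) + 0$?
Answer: $0$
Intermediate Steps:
$w = -16$ ($w = 10 \left(\left(-8\right) \frac{1}{5}\right) + 0 = 10 \left(- \frac{8}{5}\right) + 0 = -16 + 0 = -16$)
$0 \left(w + 470\right) = 0 \left(-16 + 470\right) = 0 \cdot 454 = 0$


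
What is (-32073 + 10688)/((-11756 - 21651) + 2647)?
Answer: 4277/6152 ≈ 0.69522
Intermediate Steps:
(-32073 + 10688)/((-11756 - 21651) + 2647) = -21385/(-33407 + 2647) = -21385/(-30760) = -21385*(-1/30760) = 4277/6152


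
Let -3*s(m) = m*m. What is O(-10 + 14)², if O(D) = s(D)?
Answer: 256/9 ≈ 28.444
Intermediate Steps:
s(m) = -m²/3 (s(m) = -m*m/3 = -m²/3)
O(D) = -D²/3
O(-10 + 14)² = (-(-10 + 14)²/3)² = (-⅓*4²)² = (-⅓*16)² = (-16/3)² = 256/9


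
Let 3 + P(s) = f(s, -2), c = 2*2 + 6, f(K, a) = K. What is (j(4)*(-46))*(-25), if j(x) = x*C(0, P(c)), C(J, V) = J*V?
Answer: 0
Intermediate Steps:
c = 10 (c = 4 + 6 = 10)
P(s) = -3 + s
j(x) = 0 (j(x) = x*(0*(-3 + 10)) = x*(0*7) = x*0 = 0)
(j(4)*(-46))*(-25) = (0*(-46))*(-25) = 0*(-25) = 0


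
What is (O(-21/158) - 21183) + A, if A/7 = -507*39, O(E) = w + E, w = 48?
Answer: -25208289/158 ≈ -1.5955e+5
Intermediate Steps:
O(E) = 48 + E
A = -138411 (A = 7*(-507*39) = 7*(-19773) = -138411)
(O(-21/158) - 21183) + A = ((48 - 21/158) - 21183) - 138411 = (7563/158 - 21183) - 138411 = -3339351/158 - 138411 = -25208289/158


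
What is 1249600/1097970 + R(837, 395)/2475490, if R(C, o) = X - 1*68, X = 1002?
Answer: 154719890399/135900687765 ≈ 1.1385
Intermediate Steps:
R(C, o) = 934 (R(C, o) = 1002 - 1*68 = 1002 - 68 = 934)
1249600/1097970 + R(837, 395)/2475490 = 1249600/1097970 + 934/2475490 = 1249600*(1/1097970) + 934*(1/2475490) = 124960/109797 + 467/1237745 = 154719890399/135900687765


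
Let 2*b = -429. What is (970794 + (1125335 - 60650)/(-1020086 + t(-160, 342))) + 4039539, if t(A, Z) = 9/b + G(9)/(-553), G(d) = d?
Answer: 404170378894102752/80667385399 ≈ 5.0103e+6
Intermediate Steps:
b = -429/2 (b = (1/2)*(-429) = -429/2 ≈ -214.50)
t(A, Z) = -4605/79079 (t(A, Z) = 9/(-429/2) + 9/(-553) = 9*(-2/429) + 9*(-1/553) = -6/143 - 9/553 = -4605/79079)
(970794 + (1125335 - 60650)/(-1020086 + t(-160, 342))) + 4039539 = (970794 + (1125335 - 60650)/(-1020086 - 4605/79079)) + 4039539 = (970794 + 1064685/(-80667385399/79079)) + 4039539 = (970794 + 1064685*(-79079/80667385399)) + 4039539 = (970794 - 84194225115/80667385399) + 4039539 = 78311329546811691/80667385399 + 4039539 = 404170378894102752/80667385399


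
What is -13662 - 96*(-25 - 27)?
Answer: -8670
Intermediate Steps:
-13662 - 96*(-25 - 27) = -13662 - 96*(-52) = -13662 - 1*(-4992) = -13662 + 4992 = -8670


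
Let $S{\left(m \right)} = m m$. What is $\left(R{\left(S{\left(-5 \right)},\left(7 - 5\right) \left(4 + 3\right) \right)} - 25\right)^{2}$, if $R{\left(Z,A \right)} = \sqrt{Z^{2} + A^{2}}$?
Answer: $\left(25 - \sqrt{821}\right)^{2} \approx 13.345$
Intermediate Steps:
$S{\left(m \right)} = m^{2}$
$R{\left(Z,A \right)} = \sqrt{A^{2} + Z^{2}}$
$\left(R{\left(S{\left(-5 \right)},\left(7 - 5\right) \left(4 + 3\right) \right)} - 25\right)^{2} = \left(\sqrt{\left(\left(7 - 5\right) \left(4 + 3\right)\right)^{2} + \left(\left(-5\right)^{2}\right)^{2}} - 25\right)^{2} = \left(\sqrt{\left(2 \cdot 7\right)^{2} + 25^{2}} - 25\right)^{2} = \left(\sqrt{14^{2} + 625} - 25\right)^{2} = \left(\sqrt{196 + 625} - 25\right)^{2} = \left(\sqrt{821} - 25\right)^{2} = \left(-25 + \sqrt{821}\right)^{2}$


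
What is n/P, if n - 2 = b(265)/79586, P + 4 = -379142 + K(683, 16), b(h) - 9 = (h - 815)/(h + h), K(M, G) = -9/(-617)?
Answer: -236606543/44851966819647 ≈ -5.2753e-6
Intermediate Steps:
K(M, G) = 9/617 (K(M, G) = -9*(-1/617) = 9/617)
b(h) = 9 + (-815 + h)/(2*h) (b(h) = 9 + (h - 815)/(h + h) = 9 + (-815 + h)/((2*h)) = 9 + (-815 + h)*(1/(2*h)) = 9 + (-815 + h)/(2*h))
P = -233933073/617 (P = -4 + (-379142 + 9/617) = -4 - 233930605/617 = -233933073/617 ≈ -3.7915e+5)
n = 4218269/2109029 (n = 2 + ((½)*(-815 + 19*265)/265)/79586 = 2 + ((½)*(1/265)*(-815 + 5035))*(1/79586) = 2 + ((½)*(1/265)*4220)*(1/79586) = 2 + (422/53)*(1/79586) = 2 + 211/2109029 = 4218269/2109029 ≈ 2.0001)
n/P = 4218269/(2109029*(-233933073/617)) = (4218269/2109029)*(-617/233933073) = -236606543/44851966819647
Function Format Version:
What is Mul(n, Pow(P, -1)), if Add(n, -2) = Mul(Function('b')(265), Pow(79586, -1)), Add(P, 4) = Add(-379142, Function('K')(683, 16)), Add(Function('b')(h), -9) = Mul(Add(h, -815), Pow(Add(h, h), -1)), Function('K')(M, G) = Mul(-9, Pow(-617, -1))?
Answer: Rational(-236606543, 44851966819647) ≈ -5.2753e-6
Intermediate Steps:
Function('K')(M, G) = Rational(9, 617) (Function('K')(M, G) = Mul(-9, Rational(-1, 617)) = Rational(9, 617))
Function('b')(h) = Add(9, Mul(Rational(1, 2), Pow(h, -1), Add(-815, h))) (Function('b')(h) = Add(9, Mul(Add(h, -815), Pow(Add(h, h), -1))) = Add(9, Mul(Add(-815, h), Pow(Mul(2, h), -1))) = Add(9, Mul(Add(-815, h), Mul(Rational(1, 2), Pow(h, -1)))) = Add(9, Mul(Rational(1, 2), Pow(h, -1), Add(-815, h))))
P = Rational(-233933073, 617) (P = Add(-4, Add(-379142, Rational(9, 617))) = Add(-4, Rational(-233930605, 617)) = Rational(-233933073, 617) ≈ -3.7915e+5)
n = Rational(4218269, 2109029) (n = Add(2, Mul(Mul(Rational(1, 2), Pow(265, -1), Add(-815, Mul(19, 265))), Pow(79586, -1))) = Add(2, Mul(Mul(Rational(1, 2), Rational(1, 265), Add(-815, 5035)), Rational(1, 79586))) = Add(2, Mul(Mul(Rational(1, 2), Rational(1, 265), 4220), Rational(1, 79586))) = Add(2, Mul(Rational(422, 53), Rational(1, 79586))) = Add(2, Rational(211, 2109029)) = Rational(4218269, 2109029) ≈ 2.0001)
Mul(n, Pow(P, -1)) = Mul(Rational(4218269, 2109029), Pow(Rational(-233933073, 617), -1)) = Mul(Rational(4218269, 2109029), Rational(-617, 233933073)) = Rational(-236606543, 44851966819647)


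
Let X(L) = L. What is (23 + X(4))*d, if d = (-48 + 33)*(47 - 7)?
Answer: -16200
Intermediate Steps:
d = -600 (d = -15*40 = -600)
(23 + X(4))*d = (23 + 4)*(-600) = 27*(-600) = -16200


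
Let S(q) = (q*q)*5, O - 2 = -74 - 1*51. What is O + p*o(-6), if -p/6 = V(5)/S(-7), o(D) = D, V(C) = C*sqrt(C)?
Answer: -123 + 36*sqrt(5)/49 ≈ -121.36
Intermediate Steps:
O = -123 (O = 2 + (-74 - 1*51) = 2 + (-74 - 51) = 2 - 125 = -123)
V(C) = C**(3/2)
S(q) = 5*q**2 (S(q) = q**2*5 = 5*q**2)
p = -6*sqrt(5)/49 (p = -6*5**(3/2)/(5*(-7)**2) = -6*5*sqrt(5)/(5*49) = -6*5*sqrt(5)/245 = -6*sqrt(5)/49 ≈ -0.27380)
O + p*o(-6) = -123 - 6*sqrt(5)/49*(-6) = -123 + 36*sqrt(5)/49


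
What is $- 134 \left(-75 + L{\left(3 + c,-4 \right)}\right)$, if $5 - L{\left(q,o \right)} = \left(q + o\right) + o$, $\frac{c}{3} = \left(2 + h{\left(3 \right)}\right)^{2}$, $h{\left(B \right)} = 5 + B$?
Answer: $48910$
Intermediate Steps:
$c = 300$ ($c = 3 \left(2 + \left(5 + 3\right)\right)^{2} = 3 \left(2 + 8\right)^{2} = 3 \cdot 10^{2} = 3 \cdot 100 = 300$)
$L{\left(q,o \right)} = 5 - q - 2 o$ ($L{\left(q,o \right)} = 5 - \left(\left(q + o\right) + o\right) = 5 - \left(\left(o + q\right) + o\right) = 5 - \left(q + 2 o\right) = 5 - q - 2 o$)
$- 134 \left(-75 + L{\left(3 + c,-4 \right)}\right) = - 134 \left(-75 - 290\right) = \left(-134\right) \left(-365\right) = 48910$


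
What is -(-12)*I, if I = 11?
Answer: 132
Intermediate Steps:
-(-12)*I = -(-12)*11 = -1*(-132) = 132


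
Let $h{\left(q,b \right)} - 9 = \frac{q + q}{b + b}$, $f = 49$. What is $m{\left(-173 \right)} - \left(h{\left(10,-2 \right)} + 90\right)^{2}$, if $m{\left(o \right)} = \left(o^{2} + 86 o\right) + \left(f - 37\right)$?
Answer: $6227$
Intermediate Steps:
$m{\left(o \right)} = 12 + o^{2} + 86 o$ ($m{\left(o \right)} = \left(o^{2} + 86 o\right) + \left(49 - 37\right) = \left(o^{2} + 86 o\right) + 12 = 12 + o^{2} + 86 o$)
$h{\left(q,b \right)} = 9 + \frac{q}{b}$ ($h{\left(q,b \right)} = 9 + \frac{q + q}{b + b} = 9 + \frac{2 q}{2 b} = 9 + 2 q \frac{1}{2 b} = 9 + \frac{q}{b}$)
$m{\left(-173 \right)} - \left(h{\left(10,-2 \right)} + 90\right)^{2} = \left(12 + \left(-173\right)^{2} + 86 \left(-173\right)\right) - \left(\left(9 + \frac{10}{-2}\right) + 90\right)^{2} = \left(12 + 29929 - 14878\right) - \left(\left(9 + 10 \left(- \frac{1}{2}\right)\right) + 90\right)^{2} = 15063 - \left(\left(9 - 5\right) + 90\right)^{2} = 15063 - \left(4 + 90\right)^{2} = 15063 - 94^{2} = 15063 - 8836 = 6227$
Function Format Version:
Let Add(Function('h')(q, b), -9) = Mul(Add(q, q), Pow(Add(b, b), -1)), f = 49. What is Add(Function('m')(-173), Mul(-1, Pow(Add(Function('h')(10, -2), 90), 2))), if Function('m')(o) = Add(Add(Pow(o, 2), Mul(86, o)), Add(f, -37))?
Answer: 6227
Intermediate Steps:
Function('m')(o) = Add(12, Pow(o, 2), Mul(86, o)) (Function('m')(o) = Add(Add(Pow(o, 2), Mul(86, o)), Add(49, -37)) = Add(Add(Pow(o, 2), Mul(86, o)), 12) = Add(12, Pow(o, 2), Mul(86, o)))
Function('h')(q, b) = Add(9, Mul(q, Pow(b, -1))) (Function('h')(q, b) = Add(9, Mul(Add(q, q), Pow(Add(b, b), -1))) = Add(9, Mul(Mul(2, q), Pow(Mul(2, b), -1))) = Add(9, Mul(Mul(2, q), Mul(Rational(1, 2), Pow(b, -1)))) = Add(9, Mul(q, Pow(b, -1))))
Add(Function('m')(-173), Mul(-1, Pow(Add(Function('h')(10, -2), 90), 2))) = Add(Add(12, Pow(-173, 2), Mul(86, -173)), Mul(-1, Pow(Add(Add(9, Mul(10, Pow(-2, -1))), 90), 2))) = Add(Add(12, 29929, -14878), Mul(-1, Pow(Add(Add(9, Mul(10, Rational(-1, 2))), 90), 2))) = Add(15063, Mul(-1, Pow(Add(Add(9, -5), 90), 2))) = Add(15063, Mul(-1, Pow(Add(4, 90), 2))) = Add(15063, Mul(-1, Pow(94, 2))) = Add(15063, Mul(-1, 8836)) = Add(15063, -8836) = 6227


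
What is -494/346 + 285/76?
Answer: 1607/692 ≈ 2.3223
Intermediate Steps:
-494/346 + 285/76 = -494*1/346 + 285*(1/76) = -247/173 + 15/4 = 1607/692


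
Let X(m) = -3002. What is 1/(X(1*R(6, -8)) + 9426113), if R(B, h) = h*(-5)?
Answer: 1/9423111 ≈ 1.0612e-7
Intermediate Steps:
R(B, h) = -5*h
1/(X(1*R(6, -8)) + 9426113) = 1/(-3002 + 9426113) = 1/9423111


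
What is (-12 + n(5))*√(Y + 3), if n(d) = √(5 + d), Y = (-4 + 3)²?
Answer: -24 + 2*√10 ≈ -17.675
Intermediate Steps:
Y = 1 (Y = (-1)² = 1)
(-12 + n(5))*√(Y + 3) = (-12 + √(5 + 5))*√(1 + 3) = (-12 + √10)*√4 = (-12 + √10)*2 = -24 + 2*√10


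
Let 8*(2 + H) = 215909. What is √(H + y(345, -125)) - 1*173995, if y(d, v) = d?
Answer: -173995 + √437306/4 ≈ -1.7383e+5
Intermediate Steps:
H = 215893/8 (H = -2 + (⅛)*215909 = -2 + 215909/8 = 215893/8 ≈ 26987.)
√(H + y(345, -125)) - 1*173995 = √(215893/8 + 345) - 1*173995 = √(218653/8) - 173995 = √437306/4 - 173995 = -173995 + √437306/4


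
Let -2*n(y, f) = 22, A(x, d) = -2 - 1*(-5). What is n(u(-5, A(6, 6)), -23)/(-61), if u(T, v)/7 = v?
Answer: 11/61 ≈ 0.18033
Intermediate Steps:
A(x, d) = 3 (A(x, d) = -2 + 5 = 3)
u(T, v) = 7*v
n(y, f) = -11 (n(y, f) = -1/2*22 = -11)
n(u(-5, A(6, 6)), -23)/(-61) = -11/(-61) = -11*(-1/61) = 11/61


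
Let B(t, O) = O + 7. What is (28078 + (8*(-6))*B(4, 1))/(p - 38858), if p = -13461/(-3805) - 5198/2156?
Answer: -113594972260/159382734057 ≈ -0.71272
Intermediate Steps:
B(t, O) = 7 + O
p = 4621763/4101790 (p = -13461*(-1/3805) - 5198*1/2156 = 13461/3805 - 2599/1078 = 4621763/4101790 ≈ 1.1268)
(28078 + (8*(-6))*B(4, 1))/(p - 38858) = (28078 + (8*(-6))*(7 + 1))/(4621763/4101790 - 38858) = (28078 - 48*8)/(-159382734057/4101790) = (28078 - 384)*(-4101790/159382734057) = 27694*(-4101790/159382734057) = -113594972260/159382734057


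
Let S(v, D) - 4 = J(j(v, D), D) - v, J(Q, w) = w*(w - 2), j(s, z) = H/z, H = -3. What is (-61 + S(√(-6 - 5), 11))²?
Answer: (-42 + I*√11)² ≈ 1753.0 - 278.6*I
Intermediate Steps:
j(s, z) = -3/z
J(Q, w) = w*(-2 + w)
S(v, D) = 4 - v + D*(-2 + D) (S(v, D) = 4 + (D*(-2 + D) - v) = 4 + (-v + D*(-2 + D)) = 4 - v + D*(-2 + D))
(-61 + S(√(-6 - 5), 11))² = (-61 + (4 - √(-6 - 5) + 11*(-2 + 11)))² = (-61 + (4 - √(-11) + 11*9))² = (-61 + (4 - I*√11 + 99))² = (-61 + (103 - I*√11))² = (42 - I*√11)²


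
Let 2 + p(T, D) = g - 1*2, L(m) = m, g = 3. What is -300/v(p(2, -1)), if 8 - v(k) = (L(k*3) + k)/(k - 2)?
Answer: -45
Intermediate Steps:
p(T, D) = -1 (p(T, D) = -2 + (3 - 1*2) = -2 + (3 - 2) = -2 + 1 = -1)
v(k) = 8 - 4*k/(-2 + k) (v(k) = 8 - (k*3 + k)/(k - 2) = 8 - (3*k + k)/(-2 + k) = 8 - 4*k/(-2 + k))
-300/v(p(2, -1)) = -300*(-2 - 1)/(4*(-4 - 1)) = -300/(4*(-5)/(-3)) = -300/(4*(-⅓)*(-5)) = -300/20/3 = -300*3/20 = -45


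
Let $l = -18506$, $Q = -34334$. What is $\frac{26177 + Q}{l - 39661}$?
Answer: $\frac{2719}{19389} \approx 0.14023$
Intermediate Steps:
$\frac{26177 + Q}{l - 39661} = \frac{26177 - 34334}{-18506 - 39661} = - \frac{8157}{-58167} = \left(-8157\right) \left(- \frac{1}{58167}\right) = \frac{2719}{19389}$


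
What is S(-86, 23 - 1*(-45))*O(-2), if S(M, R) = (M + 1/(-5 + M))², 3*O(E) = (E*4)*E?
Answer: 326730288/8281 ≈ 39455.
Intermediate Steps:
O(E) = 4*E²/3 (O(E) = ((E*4)*E)/3 = ((4*E)*E)/3 = (4*E²)/3 = 4*E²/3)
S(-86, 23 - 1*(-45))*O(-2) = ((1 + (-86)² - 5*(-86))²/(-5 - 86)²)*((4/3)*(-2)²) = ((1 + 7396 + 430)²/(-91)²)*((4/3)*4) = ((1/8281)*7827²)*(16/3) = ((1/8281)*61261929)*(16/3) = (61261929/8281)*(16/3) = 326730288/8281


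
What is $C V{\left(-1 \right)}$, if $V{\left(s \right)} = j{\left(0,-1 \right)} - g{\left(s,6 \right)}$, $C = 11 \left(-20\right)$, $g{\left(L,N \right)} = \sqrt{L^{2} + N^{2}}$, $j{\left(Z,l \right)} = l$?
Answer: $220 + 220 \sqrt{37} \approx 1558.2$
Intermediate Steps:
$C = -220$
$V{\left(s \right)} = -1 - \sqrt{36 + s^{2}}$ ($V{\left(s \right)} = -1 - \sqrt{s^{2} + 6^{2}} = -1 - \sqrt{s^{2} + 36} = -1 - \sqrt{36 + s^{2}}$)
$C V{\left(-1 \right)} = - 220 \left(-1 - \sqrt{36 + \left(-1\right)^{2}}\right) = - 220 \left(-1 - \sqrt{36 + 1}\right) = - 220 \left(-1 - \sqrt{37}\right) = 220 + 220 \sqrt{37}$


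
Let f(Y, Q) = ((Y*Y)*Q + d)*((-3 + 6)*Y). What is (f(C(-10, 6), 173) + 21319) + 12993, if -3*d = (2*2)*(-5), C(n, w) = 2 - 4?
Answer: 30120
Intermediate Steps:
C(n, w) = -2
d = 20/3 (d = -2*2*(-5)/3 = -4*(-5)/3 = -⅓*(-20) = 20/3 ≈ 6.6667)
f(Y, Q) = 3*Y*(20/3 + Q*Y²) (f(Y, Q) = ((Y*Y)*Q + 20/3)*((-3 + 6)*Y) = (Y²*Q + 20/3)*(3*Y) = (Q*Y² + 20/3)*(3*Y) = (20/3 + Q*Y²)*(3*Y) = 3*Y*(20/3 + Q*Y²))
(f(C(-10, 6), 173) + 21319) + 12993 = (-2*(20 + 3*173*(-2)²) + 21319) + 12993 = (-2*(20 + 3*173*4) + 21319) + 12993 = (-2*(20 + 2076) + 21319) + 12993 = (-2*2096 + 21319) + 12993 = (-4192 + 21319) + 12993 = 17127 + 12993 = 30120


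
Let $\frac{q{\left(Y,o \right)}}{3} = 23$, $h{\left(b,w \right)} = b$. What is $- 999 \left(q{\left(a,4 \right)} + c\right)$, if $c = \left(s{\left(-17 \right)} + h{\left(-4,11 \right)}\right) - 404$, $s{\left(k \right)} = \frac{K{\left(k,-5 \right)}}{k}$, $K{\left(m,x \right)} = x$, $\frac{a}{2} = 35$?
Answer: $\frac{5752242}{17} \approx 3.3837 \cdot 10^{5}$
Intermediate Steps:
$a = 70$ ($a = 2 \cdot 35 = 70$)
$s{\left(k \right)} = - \frac{5}{k}$
$q{\left(Y,o \right)} = 69$ ($q{\left(Y,o \right)} = 3 \cdot 23 = 69$)
$c = - \frac{6931}{17}$ ($c = \left(- \frac{5}{-17} - 4\right) - 404 = \left(\left(-5\right) \left(- \frac{1}{17}\right) - 4\right) - 404 = \left(\frac{5}{17} - 4\right) - 404 = - \frac{63}{17} - 404 = - \frac{6931}{17} \approx -407.71$)
$- 999 \left(q{\left(a,4 \right)} + c\right) = - 999 \left(69 - \frac{6931}{17}\right) = \left(-999\right) \left(- \frac{5758}{17}\right) = \frac{5752242}{17}$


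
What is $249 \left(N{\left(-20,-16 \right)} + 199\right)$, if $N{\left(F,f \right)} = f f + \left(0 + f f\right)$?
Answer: $177039$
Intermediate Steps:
$N{\left(F,f \right)} = 2 f^{2}$ ($N{\left(F,f \right)} = f^{2} + \left(0 + f^{2}\right) = f^{2} + f^{2} = 2 f^{2}$)
$249 \left(N{\left(-20,-16 \right)} + 199\right) = 249 \left(2 \left(-16\right)^{2} + 199\right) = 249 \left(2 \cdot 256 + 199\right) = 249 \left(512 + 199\right) = 249 \cdot 711 = 177039$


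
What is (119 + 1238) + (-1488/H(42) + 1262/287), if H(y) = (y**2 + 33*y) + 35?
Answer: 177717047/130585 ≈ 1360.9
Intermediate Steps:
H(y) = 35 + y**2 + 33*y
(119 + 1238) + (-1488/H(42) + 1262/287) = (119 + 1238) + (-1488/(35 + 42**2 + 33*42) + 1262/287) = 1357 + (-1488/(35 + 1764 + 1386) + 1262*(1/287)) = 1357 + (-1488/3185 + 1262/287) = 1357 + 513202/130585 = 177717047/130585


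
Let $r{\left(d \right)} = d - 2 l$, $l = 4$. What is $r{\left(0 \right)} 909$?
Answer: $-7272$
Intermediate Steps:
$r{\left(d \right)} = -8 + d$ ($r{\left(d \right)} = d - 8 = -8 + d$)
$r{\left(0 \right)} 909 = \left(-8 + 0\right) 909 = \left(-8\right) 909 = -7272$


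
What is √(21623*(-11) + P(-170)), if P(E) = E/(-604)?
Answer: I*√21693119342/302 ≈ 487.7*I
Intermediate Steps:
P(E) = -E/604 (P(E) = E*(-1/604) = -E/604)
√(21623*(-11) + P(-170)) = √(21623*(-11) - 1/604*(-170)) = √(-237853 + 85/302) = √(-71831521/302) = I*√21693119342/302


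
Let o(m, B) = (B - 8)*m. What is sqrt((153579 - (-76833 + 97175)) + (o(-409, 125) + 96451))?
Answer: sqrt(181835) ≈ 426.42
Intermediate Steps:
o(m, B) = m*(-8 + B) (o(m, B) = (-8 + B)*m = m*(-8 + B))
sqrt((153579 - (-76833 + 97175)) + (o(-409, 125) + 96451)) = sqrt((153579 - (-76833 + 97175)) + (-409*(-8 + 125) + 96451)) = sqrt((153579 - 1*20342) + (-409*117 + 96451)) = sqrt((153579 - 20342) + (-47853 + 96451)) = sqrt(133237 + 48598) = sqrt(181835)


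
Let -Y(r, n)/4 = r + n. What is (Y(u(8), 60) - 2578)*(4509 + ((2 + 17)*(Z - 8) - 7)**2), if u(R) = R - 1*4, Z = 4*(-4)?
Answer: -620300252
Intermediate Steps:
Z = -16
u(R) = -4 + R (u(R) = R - 4 = -4 + R)
Y(r, n) = -4*n - 4*r (Y(r, n) = -4*(r + n) = -4*(n + r) = -4*n - 4*r)
(Y(u(8), 60) - 2578)*(4509 + ((2 + 17)*(Z - 8) - 7)**2) = ((-4*60 - 4*(-4 + 8)) - 2578)*(4509 + ((2 + 17)*(-16 - 8) - 7)**2) = ((-240 - 4*4) - 2578)*(4509 + (19*(-24) - 7)**2) = ((-240 - 16) - 2578)*(4509 + (-456 - 7)**2) = (-256 - 2578)*(4509 + (-463)**2) = -2834*(4509 + 214369) = -2834*218878 = -620300252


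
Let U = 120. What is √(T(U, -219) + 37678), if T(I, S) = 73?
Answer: √37751 ≈ 194.30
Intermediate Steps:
√(T(U, -219) + 37678) = √(73 + 37678) = √37751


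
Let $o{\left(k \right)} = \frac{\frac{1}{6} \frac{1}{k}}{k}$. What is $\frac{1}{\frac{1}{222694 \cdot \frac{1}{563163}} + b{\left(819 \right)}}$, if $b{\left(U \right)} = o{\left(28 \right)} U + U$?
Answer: $\frac{24941728}{20494692021} \approx 0.001217$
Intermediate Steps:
$o{\left(k \right)} = \frac{1}{6 k^{2}}$ ($o{\left(k \right)} = \frac{\frac{1}{6} \frac{1}{k}}{k} = \frac{1}{6 k^{2}}$)
$b{\left(U \right)} = \frac{4705 U}{4704}$ ($b{\left(U \right)} = \frac{1}{6 \cdot 784} U + U = \frac{1}{6} \cdot \frac{1}{784} U + U = \frac{U}{4704} + U = \frac{4705 U}{4704}$)
$\frac{1}{\frac{1}{222694 \cdot \frac{1}{563163}} + b{\left(819 \right)}} = \frac{1}{\frac{1}{222694 \cdot \frac{1}{563163}} + \frac{4705}{4704} \cdot 819} = \frac{1}{\frac{1}{222694 \cdot \frac{1}{563163}} + \frac{183495}{224}} = \frac{1}{\frac{1}{\frac{222694}{563163}} + \frac{183495}{224}} = \frac{1}{\frac{563163}{222694} + \frac{183495}{224}} = \frac{1}{\frac{20494692021}{24941728}} = \frac{24941728}{20494692021}$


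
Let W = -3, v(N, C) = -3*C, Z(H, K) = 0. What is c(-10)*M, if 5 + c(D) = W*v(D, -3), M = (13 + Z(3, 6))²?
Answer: -5408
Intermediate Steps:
M = 169 (M = (13 + 0)² = 13² = 169)
c(D) = -32 (c(D) = -5 - (-9)*(-3) = -5 - 3*9 = -5 - 27 = -32)
c(-10)*M = -32*169 = -5408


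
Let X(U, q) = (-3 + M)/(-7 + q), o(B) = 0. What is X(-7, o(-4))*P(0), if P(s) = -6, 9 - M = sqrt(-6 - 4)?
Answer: 36/7 - 6*I*sqrt(10)/7 ≈ 5.1429 - 2.7105*I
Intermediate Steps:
M = 9 - I*sqrt(10) (M = 9 - sqrt(-6 - 4) = 9 - sqrt(-10) = 9 - I*sqrt(10) ≈ 9.0 - 3.1623*I)
X(U, q) = (6 - I*sqrt(10))/(-7 + q) (X(U, q) = (-3 + (9 - I*sqrt(10)))/(-7 + q) = (6 - I*sqrt(10))/(-7 + q))
X(-7, o(-4))*P(0) = ((6 - I*sqrt(10))/(-7 + 0))*(-6) = ((6 - I*sqrt(10))/(-7))*(-6) = -(6 - I*sqrt(10))/7*(-6) = (-6/7 + I*sqrt(10)/7)*(-6) = 36/7 - 6*I*sqrt(10)/7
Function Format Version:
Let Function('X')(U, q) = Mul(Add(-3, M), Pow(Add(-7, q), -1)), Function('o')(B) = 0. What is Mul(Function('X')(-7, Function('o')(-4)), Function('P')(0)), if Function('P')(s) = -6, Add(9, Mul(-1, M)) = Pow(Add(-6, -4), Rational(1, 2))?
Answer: Add(Rational(36, 7), Mul(Rational(-6, 7), I, Pow(10, Rational(1, 2)))) ≈ Add(5.1429, Mul(-2.7105, I))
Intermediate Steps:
M = Add(9, Mul(-1, I, Pow(10, Rational(1, 2)))) (M = Add(9, Mul(-1, Pow(Add(-6, -4), Rational(1, 2)))) = Add(9, Mul(-1, Pow(-10, Rational(1, 2)))) = Add(9, Mul(-1, Mul(I, Pow(10, Rational(1, 2))))) = Add(9, Mul(-1, I, Pow(10, Rational(1, 2)))) ≈ Add(9.0000, Mul(-3.1623, I)))
Function('X')(U, q) = Mul(Pow(Add(-7, q), -1), Add(6, Mul(-1, I, Pow(10, Rational(1, 2))))) (Function('X')(U, q) = Mul(Add(-3, Add(9, Mul(-1, I, Pow(10, Rational(1, 2))))), Pow(Add(-7, q), -1)) = Mul(Add(6, Mul(-1, I, Pow(10, Rational(1, 2)))), Pow(Add(-7, q), -1)) = Mul(Pow(Add(-7, q), -1), Add(6, Mul(-1, I, Pow(10, Rational(1, 2))))))
Mul(Function('X')(-7, Function('o')(-4)), Function('P')(0)) = Mul(Mul(Pow(Add(-7, 0), -1), Add(6, Mul(-1, I, Pow(10, Rational(1, 2))))), -6) = Mul(Mul(Pow(-7, -1), Add(6, Mul(-1, I, Pow(10, Rational(1, 2))))), -6) = Mul(Mul(Rational(-1, 7), Add(6, Mul(-1, I, Pow(10, Rational(1, 2))))), -6) = Mul(Add(Rational(-6, 7), Mul(Rational(1, 7), I, Pow(10, Rational(1, 2)))), -6) = Add(Rational(36, 7), Mul(Rational(-6, 7), I, Pow(10, Rational(1, 2))))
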